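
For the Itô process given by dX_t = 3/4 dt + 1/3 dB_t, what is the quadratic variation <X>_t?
<X>_t = t/9

For an Itô process dX_t = a(t) dt + b(t) dB_t, the quadratic variation is <X>_t = int_0^t b(s)^2 ds (the drift term does not contribute). Here b(s) = 1/3, so
  b(s)^2 = 1/9.
Integrating from 0 to t:
  <X>_t = int_0^t (1/9) ds = t/9.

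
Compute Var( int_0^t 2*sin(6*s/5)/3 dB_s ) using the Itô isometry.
Var = 2*t/9 - 5*sin(12*t/5)/54

The Itô integral of a deterministic integrand f(s) has mean 0 because each increment f(s) * (B_{s+ds} - B_s) has mean 0. By the Itô isometry:
  Var( int_0^t f(s) dB_s ) = E[ (int_0^t f(s) dB_s)^2 ] = int_0^t f(s)^2 ds.
Here f(s) = 2*sin(6*s/5)/3, so f(s)^2 = 4*sin(6*s/5)^2/9. Integrate:
  int_0^t (4*sin(6*s/5)^2/9) ds = 2*t/9 - 5*sin(12*t/5)/54.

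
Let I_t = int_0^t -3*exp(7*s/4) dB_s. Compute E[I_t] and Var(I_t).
E[I_t] = 0; Var(I_t) = 18*exp(7*t/2)/7 - 18/7

The Itô integral of a deterministic integrand f(s) has mean 0 because each increment f(s) * (B_{s+ds} - B_s) has mean 0. By the Itô isometry:
  Var( int_0^t f(s) dB_s ) = E[ (int_0^t f(s) dB_s)^2 ] = int_0^t f(s)^2 ds.
Here f(s) = -3*exp(7*s/4), so f(s)^2 = 9*exp(7*s/2). Integrate:
  int_0^t (9*exp(7*s/2)) ds = 18*exp(7*t/2)/7 - 18/7.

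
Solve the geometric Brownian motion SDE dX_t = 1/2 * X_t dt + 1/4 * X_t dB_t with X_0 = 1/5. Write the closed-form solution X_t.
X_t = 1/5 * exp((15/32) * t + (1/4) * B_t)

For GBM dX = mu X dt + sigma X dB with X_0 = x_0, apply Itô to Y = log X: dY = (mu - sigma^2/2) dt + sigma dB, so Y_t = log(x_0) + (mu - sigma^2/2) t + sigma B_t and hence X_t = x_0 * exp((mu - sigma^2/2) t + sigma B_t).
With mu = 1/2, sigma = 1/4, x_0 = 1/5, this gives:
  X_t = 1/5 * exp((15/32) * t + (1/4) * B_t).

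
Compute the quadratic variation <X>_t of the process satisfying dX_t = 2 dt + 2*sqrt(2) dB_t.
<X>_t = 8*t

For an Itô process dX_t = a(t) dt + b(t) dB_t, the quadratic variation is <X>_t = int_0^t b(s)^2 ds (the drift term does not contribute). Here b(s) = 2*sqrt(2), so
  b(s)^2 = 8.
Integrating from 0 to t:
  <X>_t = int_0^t (8) ds = 8*t.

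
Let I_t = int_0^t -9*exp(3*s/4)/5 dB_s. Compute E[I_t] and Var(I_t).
E[I_t] = 0; Var(I_t) = 54*exp(3*t/2)/25 - 54/25

The Itô integral of a deterministic integrand f(s) has mean 0 because each increment f(s) * (B_{s+ds} - B_s) has mean 0. By the Itô isometry:
  Var( int_0^t f(s) dB_s ) = E[ (int_0^t f(s) dB_s)^2 ] = int_0^t f(s)^2 ds.
Here f(s) = -9*exp(3*s/4)/5, so f(s)^2 = 81*exp(3*s/2)/25. Integrate:
  int_0^t (81*exp(3*s/2)/25) ds = 54*exp(3*t/2)/25 - 54/25.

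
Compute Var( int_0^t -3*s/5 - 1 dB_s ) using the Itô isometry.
Var = t*(3*t^2 + 15*t + 25)/25

The Itô integral of a deterministic integrand f(s) has mean 0 because each increment f(s) * (B_{s+ds} - B_s) has mean 0. By the Itô isometry:
  Var( int_0^t f(s) dB_s ) = E[ (int_0^t f(s) dB_s)^2 ] = int_0^t f(s)^2 ds.
Here f(s) = -3*s/5 - 1, so f(s)^2 = (3*s + 5)^2/25. Integrate:
  int_0^t ((3*s + 5)^2/25) ds = t*(3*t^2 + 15*t + 25)/25.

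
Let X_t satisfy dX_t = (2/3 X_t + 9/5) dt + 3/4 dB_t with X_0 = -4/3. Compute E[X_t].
E[X_t] = 41*exp(2*t/3)/30 - 27/10

Taking expectations and using E[dB_t] = 0, the mean m(t) = E[X_t] satisfies the ODE m'(t) = a m(t) + b with m(0) = x_0. With a = 2/3, b = 9/5, x_0 = -4/3, the solution is
  m(t) = x_0 * exp(a t) + (b/a) * (exp(a t) - 1)
       = (-4/3) * exp((2/3) t) + ((9/5)/(2/3)) * (exp((2/3) t) - 1)
       = 41*exp(2*t/3)/30 - 27/10.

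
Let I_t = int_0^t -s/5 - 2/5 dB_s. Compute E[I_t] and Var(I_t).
E[I_t] = 0; Var(I_t) = t*(t^2 + 6*t + 12)/75

The Itô integral of a deterministic integrand f(s) has mean 0 because each increment f(s) * (B_{s+ds} - B_s) has mean 0. By the Itô isometry:
  Var( int_0^t f(s) dB_s ) = E[ (int_0^t f(s) dB_s)^2 ] = int_0^t f(s)^2 ds.
Here f(s) = -s/5 - 2/5, so f(s)^2 = (s + 2)^2/25. Integrate:
  int_0^t ((s + 2)^2/25) ds = t*(t^2 + 6*t + 12)/75.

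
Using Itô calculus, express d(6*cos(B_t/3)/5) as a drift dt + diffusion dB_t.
d(6*cos(B_t/3)/5) = (-cos(B_t/3)/15) dt + (-2*sin(B_t/3)/5) dB_t

Itô's formula for f(B_t) gives d f(B_t) = f'(B_t) dB_t + (1/2) f''(B_t) dt. Compute derivatives of f(x) = 6*cos(x/3)/5:
  f'(x)  = -2*sin(x/3)/5
  f''(x) = -2*cos(x/3)/15
Substitute x = B_t and multiply the f'' term by 1/2:
  drift     = (1/2) * (-2*cos(x/3)/15) evaluated at B_t = -cos(B_t/3)/15
  diffusion = (-2*sin(x/3)/5) evaluated at B_t = -2*sin(B_t/3)/5
Therefore d(6*cos(B_t/3)/5) = (-cos(B_t/3)/15) dt + (-2*sin(B_t/3)/5) dB_t.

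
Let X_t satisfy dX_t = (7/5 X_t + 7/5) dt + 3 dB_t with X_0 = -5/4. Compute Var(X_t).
Var(X_t) = 45*exp(14*t/5)/14 - 45/14

The variance V(t) = Var(X_t) satisfies V'(t) = 2 a V(t) + c^2 with V(0) = 0 (drift coefficient is linear in X, diffusion is constant). With a = 7/5, c = 3, the solution is
  V(t) = (c^2 / (2 a)) * (exp(2 a t) - 1)
       = (3^2 / (2*(7/5))) * (exp((14/5) t) - 1)
       = 45*exp(14*t/5)/14 - 45/14.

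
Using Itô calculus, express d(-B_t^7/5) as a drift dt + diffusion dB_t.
d(-B_t^7/5) = (-21*B_t^5/5) dt + (-7*B_t^6/5) dB_t

Itô's formula for f(B_t) gives d f(B_t) = f'(B_t) dB_t + (1/2) f''(B_t) dt. Compute derivatives of f(x) = -x^7/5:
  f'(x)  = -7*x^6/5
  f''(x) = -42*x^5/5
Substitute x = B_t and multiply the f'' term by 1/2:
  drift     = (1/2) * (-42*x^5/5) evaluated at B_t = -21*B_t^5/5
  diffusion = (-7*x^6/5) evaluated at B_t = -7*B_t^6/5
Therefore d(-B_t^7/5) = (-21*B_t^5/5) dt + (-7*B_t^6/5) dB_t.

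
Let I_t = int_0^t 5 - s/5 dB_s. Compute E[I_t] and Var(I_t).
E[I_t] = 0; Var(I_t) = t*(t^2 - 75*t + 1875)/75

The Itô integral of a deterministic integrand f(s) has mean 0 because each increment f(s) * (B_{s+ds} - B_s) has mean 0. By the Itô isometry:
  Var( int_0^t f(s) dB_s ) = E[ (int_0^t f(s) dB_s)^2 ] = int_0^t f(s)^2 ds.
Here f(s) = 5 - s/5, so f(s)^2 = (s - 25)^2/25. Integrate:
  int_0^t ((s - 25)^2/25) ds = t*(t^2 - 75*t + 1875)/75.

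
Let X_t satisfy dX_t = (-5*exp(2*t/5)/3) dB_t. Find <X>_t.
<X>_t = 125*exp(4*t/5)/36 - 125/36

For an Itô process dX_t = a(t) dt + b(t) dB_t, the quadratic variation is <X>_t = int_0^t b(s)^2 ds (the drift term does not contribute). Here b(s) = -5*exp(2*s/5)/3, so
  b(s)^2 = 25*exp(4*s/5)/9.
Integrating from 0 to t:
  <X>_t = int_0^t (25*exp(4*s/5)/9) ds = 125*exp(4*t/5)/36 - 125/36.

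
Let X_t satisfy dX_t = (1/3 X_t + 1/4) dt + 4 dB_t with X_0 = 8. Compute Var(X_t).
Var(X_t) = 24*exp(2*t/3) - 24

The variance V(t) = Var(X_t) satisfies V'(t) = 2 a V(t) + c^2 with V(0) = 0 (drift coefficient is linear in X, diffusion is constant). With a = 1/3, c = 4, the solution is
  V(t) = (c^2 / (2 a)) * (exp(2 a t) - 1)
       = (4^2 / (2*(1/3))) * (exp((2/3) t) - 1)
       = 24*exp(2*t/3) - 24.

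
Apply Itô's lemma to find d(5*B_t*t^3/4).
d(5*B_t*t^3/4) = (15*B_t*t^2/4) dt + (5*t^3/4) dB_t

Itô's formula for f(t, x): d f(t, B_t) = (f_t + (1/2) f_xx) dt + f_x dB_t. Compute partials of f(t, x) = 5*t^3*x/4:
  f_t(t,x)  = 15*t^2*x/4
  f_x(t,x)  = 5*t^3/4
  f_xx(t,x) = 0
Assemble drift = f_t + (1/2) f_xx = 15*t^2*x/4 and diffusion = f_x = 5*t^3/4. Substituting x = B_t:
  d(5*B_t*t^3/4) = (15*B_t*t^2/4) dt + (5*t^3/4) dB_t.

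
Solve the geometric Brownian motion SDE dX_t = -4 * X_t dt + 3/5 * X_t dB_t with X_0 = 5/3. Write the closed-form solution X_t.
X_t = 5/3 * exp((-209/50) * t + (3/5) * B_t)

For GBM dX = mu X dt + sigma X dB with X_0 = x_0, apply Itô to Y = log X: dY = (mu - sigma^2/2) dt + sigma dB, so Y_t = log(x_0) + (mu - sigma^2/2) t + sigma B_t and hence X_t = x_0 * exp((mu - sigma^2/2) t + sigma B_t).
With mu = -4, sigma = 3/5, x_0 = 5/3, this gives:
  X_t = 5/3 * exp((-209/50) * t + (3/5) * B_t).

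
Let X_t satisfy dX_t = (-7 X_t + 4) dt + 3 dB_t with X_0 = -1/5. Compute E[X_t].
E[X_t] = 4/7 - 27*exp(-7*t)/35

Taking expectations and using E[dB_t] = 0, the mean m(t) = E[X_t] satisfies the ODE m'(t) = a m(t) + b with m(0) = x_0. With a = -7, b = 4, x_0 = -1/5, the solution is
  m(t) = x_0 * exp(a t) + (b/a) * (exp(a t) - 1)
       = (-1/5) * exp((-7) t) + (4/(-7)) * (exp((-7) t) - 1)
       = 4/7 - 27*exp(-7*t)/35.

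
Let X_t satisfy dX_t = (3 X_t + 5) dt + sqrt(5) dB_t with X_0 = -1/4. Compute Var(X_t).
Var(X_t) = 5*exp(6*t)/6 - 5/6

The variance V(t) = Var(X_t) satisfies V'(t) = 2 a V(t) + c^2 with V(0) = 0 (drift coefficient is linear in X, diffusion is constant). With a = 3, c = sqrt(5), the solution is
  V(t) = (c^2 / (2 a)) * (exp(2 a t) - 1)
       = (sqrt(5)^2 / (2*3)) * (exp(6 t) - 1)
       = 5*exp(6*t)/6 - 5/6.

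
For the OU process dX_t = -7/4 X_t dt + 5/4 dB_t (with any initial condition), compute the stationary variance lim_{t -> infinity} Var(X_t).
lim Var(X_t) = 25/56

The OU SDE dX = -theta X dt + sigma dB admits the integrating factor exp(theta t): d(exp(theta t) X_t) = sigma exp(theta t) dB_t. Integrating from 0 to t gives X_t = x_0 * exp(-theta t) + sigma * int_0^t exp(-theta (t-s)) dB_s for any initial x_0. The Itô integral has variance (by the Itô isometry) sigma^2 * int_0^t exp(-2 theta (t - s)) ds = sigma^2 * (1 - exp(-2 theta t)) / (2 theta), independent of x_0.
With theta = 7/4, sigma = 5/4:
  Var(X_t) = (5/4)^2 * (1 - exp(-2*7/4 t)) / (2 * 7/4) = 25/56 - 25*exp(-7*t/2)/56.
As t -> infinity, exp(-2*7/4 t) -> 0, so the stationary variance is sigma^2 / (2 theta) = 25/56.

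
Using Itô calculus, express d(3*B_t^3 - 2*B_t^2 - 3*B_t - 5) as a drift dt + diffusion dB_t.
d(3*B_t^3 - 2*B_t^2 - 3*B_t - 5) = (9*B_t - 2) dt + (9*B_t^2 - 4*B_t - 3) dB_t

Itô's formula for f(B_t) gives d f(B_t) = f'(B_t) dB_t + (1/2) f''(B_t) dt. Compute derivatives of f(x) = 3*x^3 - 2*x^2 - 3*x - 5:
  f'(x)  = 9*x^2 - 4*x - 3
  f''(x) = 18*x - 4
Substitute x = B_t and multiply the f'' term by 1/2:
  drift     = (1/2) * (18*x - 4) evaluated at B_t = 9*B_t - 2
  diffusion = (9*x^2 - 4*x - 3) evaluated at B_t = 9*B_t^2 - 4*B_t - 3
Therefore d(3*B_t^3 - 2*B_t^2 - 3*B_t - 5) = (9*B_t - 2) dt + (9*B_t^2 - 4*B_t - 3) dB_t.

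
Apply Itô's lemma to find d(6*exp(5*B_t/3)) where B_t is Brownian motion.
d(6*exp(5*B_t/3)) = (25*exp(5*B_t/3)/3) dt + (10*exp(5*B_t/3)) dB_t

Itô's formula for f(B_t) gives d f(B_t) = f'(B_t) dB_t + (1/2) f''(B_t) dt. Compute derivatives of f(x) = 6*exp(5*x/3):
  f'(x)  = 10*exp(5*x/3)
  f''(x) = 50*exp(5*x/3)/3
Substitute x = B_t and multiply the f'' term by 1/2:
  drift     = (1/2) * (50*exp(5*x/3)/3) evaluated at B_t = 25*exp(5*B_t/3)/3
  diffusion = (10*exp(5*x/3)) evaluated at B_t = 10*exp(5*B_t/3)
Therefore d(6*exp(5*B_t/3)) = (25*exp(5*B_t/3)/3) dt + (10*exp(5*B_t/3)) dB_t.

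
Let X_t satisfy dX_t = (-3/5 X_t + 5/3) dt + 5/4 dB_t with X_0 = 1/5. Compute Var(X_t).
Var(X_t) = 125/96 - 125*exp(-6*t/5)/96

The variance V(t) = Var(X_t) satisfies V'(t) = 2 a V(t) + c^2 with V(0) = 0 (drift coefficient is linear in X, diffusion is constant). With a = -3/5, c = 5/4, the solution is
  V(t) = (c^2 / (2 a)) * (exp(2 a t) - 1)
       = ((5/4)^2 / (2*(-3/5))) * (exp((-6/5) t) - 1)
       = 125/96 - 125*exp(-6*t/5)/96.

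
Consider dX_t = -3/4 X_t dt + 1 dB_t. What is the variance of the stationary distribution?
lim Var(X_t) = 2/3

The OU SDE dX = -theta X dt + sigma dB admits the integrating factor exp(theta t): d(exp(theta t) X_t) = sigma exp(theta t) dB_t. Integrating from 0 to t gives X_t = x_0 * exp(-theta t) + sigma * int_0^t exp(-theta (t-s)) dB_s for any initial x_0. The Itô integral has variance (by the Itô isometry) sigma^2 * int_0^t exp(-2 theta (t - s)) ds = sigma^2 * (1 - exp(-2 theta t)) / (2 theta), independent of x_0.
With theta = 3/4, sigma = 1:
  Var(X_t) = (1)^2 * (1 - exp(-2*3/4 t)) / (2 * 3/4) = 2/3 - 2*exp(-3*t/2)/3.
As t -> infinity, exp(-2*3/4 t) -> 0, so the stationary variance is sigma^2 / (2 theta) = 2/3.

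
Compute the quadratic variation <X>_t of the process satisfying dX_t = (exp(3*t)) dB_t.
<X>_t = exp(6*t)/6 - 1/6

For an Itô process dX_t = a(t) dt + b(t) dB_t, the quadratic variation is <X>_t = int_0^t b(s)^2 ds (the drift term does not contribute). Here b(s) = exp(3*s), so
  b(s)^2 = exp(6*s).
Integrating from 0 to t:
  <X>_t = int_0^t (exp(6*s)) ds = exp(6*t)/6 - 1/6.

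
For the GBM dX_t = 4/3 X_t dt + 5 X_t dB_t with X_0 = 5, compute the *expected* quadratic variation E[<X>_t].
E[<X>_t] = 1875*exp(83*t/3)/83 - 1875/83

<X>_t = int_0^t (5 * X_s)^2 ds. Taking expectation inside the integral: E[<X>_t] = 5^2 * int_0^t E[X_s^2] ds. For GBM, E[X_s^2] = x_0^2 * exp((2 mu + sigma^2) s). Integrating:
  E[<X>_t] = 5^2 * 5^2 * (exp((2*(4/3) + 5^2) t) - 1) / (2*(4/3) + 5^2)
           = 5^2 * 5^2 * (exp((83/3) t) - 1) / (83/3) = 1875*exp(83*t/3)/83 - 1875/83.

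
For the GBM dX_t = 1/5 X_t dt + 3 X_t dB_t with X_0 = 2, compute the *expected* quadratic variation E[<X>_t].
E[<X>_t] = 180*exp(47*t/5)/47 - 180/47

<X>_t = int_0^t (3 * X_s)^2 ds. Taking expectation inside the integral: E[<X>_t] = 3^2 * int_0^t E[X_s^2] ds. For GBM, E[X_s^2] = x_0^2 * exp((2 mu + sigma^2) s). Integrating:
  E[<X>_t] = 3^2 * 2^2 * (exp((2*(1/5) + 3^2) t) - 1) / (2*(1/5) + 3^2)
           = 3^2 * 2^2 * (exp((47/5) t) - 1) / (47/5) = 180*exp(47*t/5)/47 - 180/47.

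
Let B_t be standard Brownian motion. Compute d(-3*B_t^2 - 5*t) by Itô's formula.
d(-3*B_t^2 - 5*t) = (-8) dt + (-6*B_t) dB_t

Itô's formula for f(t, x): d f(t, B_t) = (f_t + (1/2) f_xx) dt + f_x dB_t. Compute partials of f(t, x) = -5*t - 3*x^2:
  f_t(t,x)  = -5
  f_x(t,x)  = -6*x
  f_xx(t,x) = -6
Assemble drift = f_t + (1/2) f_xx = -8 and diffusion = f_x = -6*x. Substituting x = B_t:
  d(-3*B_t^2 - 5*t) = (-8) dt + (-6*B_t) dB_t.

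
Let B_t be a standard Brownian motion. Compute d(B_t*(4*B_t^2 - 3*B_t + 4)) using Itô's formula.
d(B_t*(4*B_t^2 - 3*B_t + 4)) = (12*B_t - 3) dt + (12*B_t^2 - 6*B_t + 4) dB_t

Itô's formula for f(B_t) gives d f(B_t) = f'(B_t) dB_t + (1/2) f''(B_t) dt. Compute derivatives of f(x) = x*(4*x^2 - 3*x + 4):
  f'(x)  = 12*x^2 - 6*x + 4
  f''(x) = 24*x - 6
Substitute x = B_t and multiply the f'' term by 1/2:
  drift     = (1/2) * (24*x - 6) evaluated at B_t = 12*B_t - 3
  diffusion = (12*x^2 - 6*x + 4) evaluated at B_t = 12*B_t^2 - 6*B_t + 4
Therefore d(B_t*(4*B_t^2 - 3*B_t + 4)) = (12*B_t - 3) dt + (12*B_t^2 - 6*B_t + 4) dB_t.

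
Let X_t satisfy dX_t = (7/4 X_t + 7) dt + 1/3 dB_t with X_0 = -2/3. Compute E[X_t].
E[X_t] = 10*exp(7*t/4)/3 - 4

Taking expectations and using E[dB_t] = 0, the mean m(t) = E[X_t] satisfies the ODE m'(t) = a m(t) + b with m(0) = x_0. With a = 7/4, b = 7, x_0 = -2/3, the solution is
  m(t) = x_0 * exp(a t) + (b/a) * (exp(a t) - 1)
       = (-2/3) * exp((7/4) t) + (7/(7/4)) * (exp((7/4) t) - 1)
       = 10*exp(7*t/4)/3 - 4.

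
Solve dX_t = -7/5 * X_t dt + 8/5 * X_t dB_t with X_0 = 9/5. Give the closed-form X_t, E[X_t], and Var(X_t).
X_t = 9/5 * exp((-67/25) t + (8/5) B_t); E[X_t] = 9*exp(-7*t/5)/5; Var(X_t) = (81*exp(64*t/25) - 81)*exp(-14*t/5)/25

For GBM dX = mu X dt + sigma X dB with X_0 = x_0, apply Itô to Y = log X: dY = (mu - sigma^2/2) dt + sigma dB, so Y_t = log(x_0) + (mu - sigma^2/2) t + sigma B_t and hence X_t = x_0 * exp((mu - sigma^2/2) t + sigma B_t).
With mu = -7/5, sigma = 8/5, x_0 = 9/5, this gives:
  X_t = 9/5 * exp((-67/25) * t + (8/5) * B_t).
Since sigma*B_t ~ Normal(0, sigma^2 t), E[exp(sigma*B_t)] = exp(sigma^2 t / 2); so E[X_t] = x_0 * exp((mu - sigma^2/2) t) * exp(sigma^2 t / 2) = x_0 * exp(mu t) = 9*exp(-7*t/5)/5.
Var(X_t) = E[X_t^2] - (E[X_t])^2 = x_0^2 * exp(2 mu t) * (exp(sigma^2 t) - 1) = (81*exp(64*t/25) - 81)*exp(-14*t/5)/25.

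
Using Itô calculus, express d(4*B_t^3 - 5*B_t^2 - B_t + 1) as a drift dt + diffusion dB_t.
d(4*B_t^3 - 5*B_t^2 - B_t + 1) = (12*B_t - 5) dt + (12*B_t^2 - 10*B_t - 1) dB_t

Itô's formula for f(B_t) gives d f(B_t) = f'(B_t) dB_t + (1/2) f''(B_t) dt. Compute derivatives of f(x) = 4*x^3 - 5*x^2 - x + 1:
  f'(x)  = 12*x^2 - 10*x - 1
  f''(x) = 24*x - 10
Substitute x = B_t and multiply the f'' term by 1/2:
  drift     = (1/2) * (24*x - 10) evaluated at B_t = 12*B_t - 5
  diffusion = (12*x^2 - 10*x - 1) evaluated at B_t = 12*B_t^2 - 10*B_t - 1
Therefore d(4*B_t^3 - 5*B_t^2 - B_t + 1) = (12*B_t - 5) dt + (12*B_t^2 - 10*B_t - 1) dB_t.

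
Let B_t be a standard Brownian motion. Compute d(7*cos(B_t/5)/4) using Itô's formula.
d(7*cos(B_t/5)/4) = (-7*cos(B_t/5)/200) dt + (-7*sin(B_t/5)/20) dB_t

Itô's formula for f(B_t) gives d f(B_t) = f'(B_t) dB_t + (1/2) f''(B_t) dt. Compute derivatives of f(x) = 7*cos(x/5)/4:
  f'(x)  = -7*sin(x/5)/20
  f''(x) = -7*cos(x/5)/100
Substitute x = B_t and multiply the f'' term by 1/2:
  drift     = (1/2) * (-7*cos(x/5)/100) evaluated at B_t = -7*cos(B_t/5)/200
  diffusion = (-7*sin(x/5)/20) evaluated at B_t = -7*sin(B_t/5)/20
Therefore d(7*cos(B_t/5)/4) = (-7*cos(B_t/5)/200) dt + (-7*sin(B_t/5)/20) dB_t.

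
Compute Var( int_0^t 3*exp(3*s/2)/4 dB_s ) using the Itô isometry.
Var = 3*exp(3*t)/16 - 3/16

The Itô integral of a deterministic integrand f(s) has mean 0 because each increment f(s) * (B_{s+ds} - B_s) has mean 0. By the Itô isometry:
  Var( int_0^t f(s) dB_s ) = E[ (int_0^t f(s) dB_s)^2 ] = int_0^t f(s)^2 ds.
Here f(s) = 3*exp(3*s/2)/4, so f(s)^2 = 9*exp(3*s)/16. Integrate:
  int_0^t (9*exp(3*s)/16) ds = 3*exp(3*t)/16 - 3/16.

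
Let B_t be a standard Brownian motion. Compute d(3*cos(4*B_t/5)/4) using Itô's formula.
d(3*cos(4*B_t/5)/4) = (-6*cos(4*B_t/5)/25) dt + (-3*sin(4*B_t/5)/5) dB_t

Itô's formula for f(B_t) gives d f(B_t) = f'(B_t) dB_t + (1/2) f''(B_t) dt. Compute derivatives of f(x) = 3*cos(4*x/5)/4:
  f'(x)  = -3*sin(4*x/5)/5
  f''(x) = -12*cos(4*x/5)/25
Substitute x = B_t and multiply the f'' term by 1/2:
  drift     = (1/2) * (-12*cos(4*x/5)/25) evaluated at B_t = -6*cos(4*B_t/5)/25
  diffusion = (-3*sin(4*x/5)/5) evaluated at B_t = -3*sin(4*B_t/5)/5
Therefore d(3*cos(4*B_t/5)/4) = (-6*cos(4*B_t/5)/25) dt + (-3*sin(4*B_t/5)/5) dB_t.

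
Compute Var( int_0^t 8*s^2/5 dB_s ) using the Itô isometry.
Var = 64*t^5/125

The Itô integral of a deterministic integrand f(s) has mean 0 because each increment f(s) * (B_{s+ds} - B_s) has mean 0. By the Itô isometry:
  Var( int_0^t f(s) dB_s ) = E[ (int_0^t f(s) dB_s)^2 ] = int_0^t f(s)^2 ds.
Here f(s) = 8*s^2/5, so f(s)^2 = 64*s^4/25. Integrate:
  int_0^t (64*s^4/25) ds = 64*t^5/125.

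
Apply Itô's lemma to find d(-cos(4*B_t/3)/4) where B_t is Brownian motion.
d(-cos(4*B_t/3)/4) = (2*cos(4*B_t/3)/9) dt + (sin(4*B_t/3)/3) dB_t

Itô's formula for f(B_t) gives d f(B_t) = f'(B_t) dB_t + (1/2) f''(B_t) dt. Compute derivatives of f(x) = -cos(4*x/3)/4:
  f'(x)  = sin(4*x/3)/3
  f''(x) = 4*cos(4*x/3)/9
Substitute x = B_t and multiply the f'' term by 1/2:
  drift     = (1/2) * (4*cos(4*x/3)/9) evaluated at B_t = 2*cos(4*B_t/3)/9
  diffusion = (sin(4*x/3)/3) evaluated at B_t = sin(4*B_t/3)/3
Therefore d(-cos(4*B_t/3)/4) = (2*cos(4*B_t/3)/9) dt + (sin(4*B_t/3)/3) dB_t.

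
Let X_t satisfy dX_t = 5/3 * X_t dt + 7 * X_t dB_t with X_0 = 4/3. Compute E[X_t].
E[X_t] = 4*exp(5*t/3)/3

For GBM dX = mu X dt + sigma X dB with X_0 = x_0, apply Itô to Y = log X: dY = (mu - sigma^2/2) dt + sigma dB, so Y_t = log(x_0) + (mu - sigma^2/2) t + sigma B_t and hence X_t = x_0 * exp((mu - sigma^2/2) t + sigma B_t).
With mu = 5/3, sigma = 7, x_0 = 4/3, this gives:
  X_t = 4/3 * exp((-137/6) * t + (7) * B_t).
Since sigma*B_t ~ Normal(0, sigma^2 t), E[exp(sigma*B_t)] = exp(sigma^2 t / 2); so E[X_t] = x_0 * exp((mu - sigma^2/2) t) * exp(sigma^2 t / 2) = x_0 * exp(mu t) = 4*exp(5*t/3)/3.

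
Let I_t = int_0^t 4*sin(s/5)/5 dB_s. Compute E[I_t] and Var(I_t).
E[I_t] = 0; Var(I_t) = 8*t/25 - 4*sin(2*t/5)/5

The Itô integral of a deterministic integrand f(s) has mean 0 because each increment f(s) * (B_{s+ds} - B_s) has mean 0. By the Itô isometry:
  Var( int_0^t f(s) dB_s ) = E[ (int_0^t f(s) dB_s)^2 ] = int_0^t f(s)^2 ds.
Here f(s) = 4*sin(s/5)/5, so f(s)^2 = 16*sin(s/5)^2/25. Integrate:
  int_0^t (16*sin(s/5)^2/25) ds = 8*t/25 - 4*sin(2*t/5)/5.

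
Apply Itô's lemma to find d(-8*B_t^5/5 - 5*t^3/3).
d(-8*B_t^5/5 - 5*t^3/3) = (-16*B_t^3 - 5*t^2) dt + (-8*B_t^4) dB_t

Itô's formula for f(t, x): d f(t, B_t) = (f_t + (1/2) f_xx) dt + f_x dB_t. Compute partials of f(t, x) = -5*t^3/3 - 8*x^5/5:
  f_t(t,x)  = -5*t^2
  f_x(t,x)  = -8*x^4
  f_xx(t,x) = -32*x^3
Assemble drift = f_t + (1/2) f_xx = -5*t^2 - 16*x^3 and diffusion = f_x = -8*x^4. Substituting x = B_t:
  d(-8*B_t^5/5 - 5*t^3/3) = (-16*B_t^3 - 5*t^2) dt + (-8*B_t^4) dB_t.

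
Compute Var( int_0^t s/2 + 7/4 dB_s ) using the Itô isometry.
Var = t*(4*t^2 + 42*t + 147)/48

The Itô integral of a deterministic integrand f(s) has mean 0 because each increment f(s) * (B_{s+ds} - B_s) has mean 0. By the Itô isometry:
  Var( int_0^t f(s) dB_s ) = E[ (int_0^t f(s) dB_s)^2 ] = int_0^t f(s)^2 ds.
Here f(s) = s/2 + 7/4, so f(s)^2 = (2*s + 7)^2/16. Integrate:
  int_0^t ((2*s + 7)^2/16) ds = t*(4*t^2 + 42*t + 147)/48.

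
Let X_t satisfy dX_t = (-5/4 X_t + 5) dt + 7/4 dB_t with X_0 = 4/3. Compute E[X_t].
E[X_t] = 4 - 8*exp(-5*t/4)/3

Taking expectations and using E[dB_t] = 0, the mean m(t) = E[X_t] satisfies the ODE m'(t) = a m(t) + b with m(0) = x_0. With a = -5/4, b = 5, x_0 = 4/3, the solution is
  m(t) = x_0 * exp(a t) + (b/a) * (exp(a t) - 1)
       = (4/3) * exp((-5/4) t) + (5/(-5/4)) * (exp((-5/4) t) - 1)
       = 4 - 8*exp(-5*t/4)/3.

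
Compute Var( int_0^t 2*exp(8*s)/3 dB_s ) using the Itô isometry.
Var = exp(16*t)/36 - 1/36

The Itô integral of a deterministic integrand f(s) has mean 0 because each increment f(s) * (B_{s+ds} - B_s) has mean 0. By the Itô isometry:
  Var( int_0^t f(s) dB_s ) = E[ (int_0^t f(s) dB_s)^2 ] = int_0^t f(s)^2 ds.
Here f(s) = 2*exp(8*s)/3, so f(s)^2 = 4*exp(16*s)/9. Integrate:
  int_0^t (4*exp(16*s)/9) ds = exp(16*t)/36 - 1/36.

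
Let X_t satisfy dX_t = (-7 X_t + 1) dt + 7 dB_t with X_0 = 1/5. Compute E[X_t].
E[X_t] = 1/7 + 2*exp(-7*t)/35

Taking expectations and using E[dB_t] = 0, the mean m(t) = E[X_t] satisfies the ODE m'(t) = a m(t) + b with m(0) = x_0. With a = -7, b = 1, x_0 = 1/5, the solution is
  m(t) = x_0 * exp(a t) + (b/a) * (exp(a t) - 1)
       = (1/5) * exp((-7) t) + (1/(-7)) * (exp((-7) t) - 1)
       = 1/7 + 2*exp(-7*t)/35.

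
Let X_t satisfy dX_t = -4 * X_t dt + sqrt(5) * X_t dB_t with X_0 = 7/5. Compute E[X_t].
E[X_t] = 7*exp(-4*t)/5

For GBM dX = mu X dt + sigma X dB with X_0 = x_0, apply Itô to Y = log X: dY = (mu - sigma^2/2) dt + sigma dB, so Y_t = log(x_0) + (mu - sigma^2/2) t + sigma B_t and hence X_t = x_0 * exp((mu - sigma^2/2) t + sigma B_t).
With mu = -4, sigma = sqrt(5), x_0 = 7/5, this gives:
  X_t = 7/5 * exp((-13/2) * t + (sqrt(5)) * B_t).
Since sigma*B_t ~ Normal(0, sigma^2 t), E[exp(sigma*B_t)] = exp(sigma^2 t / 2); so E[X_t] = x_0 * exp((mu - sigma^2/2) t) * exp(sigma^2 t / 2) = x_0 * exp(mu t) = 7*exp(-4*t)/5.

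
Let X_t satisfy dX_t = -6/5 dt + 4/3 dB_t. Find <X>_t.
<X>_t = 16*t/9

For an Itô process dX_t = a(t) dt + b(t) dB_t, the quadratic variation is <X>_t = int_0^t b(s)^2 ds (the drift term does not contribute). Here b(s) = 4/3, so
  b(s)^2 = 16/9.
Integrating from 0 to t:
  <X>_t = int_0^t (16/9) ds = 16*t/9.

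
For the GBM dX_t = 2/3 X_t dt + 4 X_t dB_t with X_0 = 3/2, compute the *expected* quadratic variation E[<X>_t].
E[<X>_t] = 27*exp(52*t/3)/13 - 27/13

<X>_t = int_0^t (4 * X_s)^2 ds. Taking expectation inside the integral: E[<X>_t] = 4^2 * int_0^t E[X_s^2] ds. For GBM, E[X_s^2] = x_0^2 * exp((2 mu + sigma^2) s). Integrating:
  E[<X>_t] = 4^2 * (3/2)^2 * (exp((2*(2/3) + 4^2) t) - 1) / (2*(2/3) + 4^2)
           = 4^2 * (3/2)^2 * (exp((52/3) t) - 1) / (52/3) = 27*exp(52*t/3)/13 - 27/13.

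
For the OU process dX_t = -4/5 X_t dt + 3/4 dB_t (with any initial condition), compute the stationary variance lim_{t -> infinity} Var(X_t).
lim Var(X_t) = 45/128

The OU SDE dX = -theta X dt + sigma dB admits the integrating factor exp(theta t): d(exp(theta t) X_t) = sigma exp(theta t) dB_t. Integrating from 0 to t gives X_t = x_0 * exp(-theta t) + sigma * int_0^t exp(-theta (t-s)) dB_s for any initial x_0. The Itô integral has variance (by the Itô isometry) sigma^2 * int_0^t exp(-2 theta (t - s)) ds = sigma^2 * (1 - exp(-2 theta t)) / (2 theta), independent of x_0.
With theta = 4/5, sigma = 3/4:
  Var(X_t) = (3/4)^2 * (1 - exp(-2*4/5 t)) / (2 * 4/5) = 45/128 - 45*exp(-8*t/5)/128.
As t -> infinity, exp(-2*4/5 t) -> 0, so the stationary variance is sigma^2 / (2 theta) = 45/128.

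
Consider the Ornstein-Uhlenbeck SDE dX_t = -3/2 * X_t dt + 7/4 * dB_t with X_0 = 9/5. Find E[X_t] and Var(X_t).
E[X_t] = 9*exp(-3*t/2)/5; Var(X_t) = 49/48 - 49*exp(-3*t)/48

The OU SDE dX = -theta X dt + sigma dB admits the integrating factor exp(theta t): d(exp(theta t) X_t) = sigma exp(theta t) dB_t. Integrating from 0 to t:
  X_t = x_0 * exp(-theta t) + sigma * int_0^t exp(-theta (t-s)) dB_s.
The Itô integral has mean 0 and (by the Itô isometry) variance sigma^2 * int_0^t exp(-2 theta (t - s)) ds = sigma^2 * (1 - exp(-2 theta t)) / (2 theta).
With theta = 3/2, sigma = 7/4, x_0 = 9/5:
  E[X_t] = 9/5 * exp(-3/2 t) = 9*exp(-3*t/2)/5
  Var(X_t) = (7/4)^2 * (1 - exp(-2*3/2 t)) / (2 * 3/2) = 49/48 - 49*exp(-3*t)/48.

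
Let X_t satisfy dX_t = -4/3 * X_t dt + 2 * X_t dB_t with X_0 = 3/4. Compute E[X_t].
E[X_t] = 3*exp(-4*t/3)/4

For GBM dX = mu X dt + sigma X dB with X_0 = x_0, apply Itô to Y = log X: dY = (mu - sigma^2/2) dt + sigma dB, so Y_t = log(x_0) + (mu - sigma^2/2) t + sigma B_t and hence X_t = x_0 * exp((mu - sigma^2/2) t + sigma B_t).
With mu = -4/3, sigma = 2, x_0 = 3/4, this gives:
  X_t = 3/4 * exp((-10/3) * t + (2) * B_t).
Since sigma*B_t ~ Normal(0, sigma^2 t), E[exp(sigma*B_t)] = exp(sigma^2 t / 2); so E[X_t] = x_0 * exp((mu - sigma^2/2) t) * exp(sigma^2 t / 2) = x_0 * exp(mu t) = 3*exp(-4*t/3)/4.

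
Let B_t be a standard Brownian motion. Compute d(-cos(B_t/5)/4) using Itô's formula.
d(-cos(B_t/5)/4) = (cos(B_t/5)/200) dt + (sin(B_t/5)/20) dB_t

Itô's formula for f(B_t) gives d f(B_t) = f'(B_t) dB_t + (1/2) f''(B_t) dt. Compute derivatives of f(x) = -cos(x/5)/4:
  f'(x)  = sin(x/5)/20
  f''(x) = cos(x/5)/100
Substitute x = B_t and multiply the f'' term by 1/2:
  drift     = (1/2) * (cos(x/5)/100) evaluated at B_t = cos(B_t/5)/200
  diffusion = (sin(x/5)/20) evaluated at B_t = sin(B_t/5)/20
Therefore d(-cos(B_t/5)/4) = (cos(B_t/5)/200) dt + (sin(B_t/5)/20) dB_t.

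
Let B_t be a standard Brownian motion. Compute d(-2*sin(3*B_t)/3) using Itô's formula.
d(-2*sin(3*B_t)/3) = (3*sin(3*B_t)) dt + (-2*cos(3*B_t)) dB_t

Itô's formula for f(B_t) gives d f(B_t) = f'(B_t) dB_t + (1/2) f''(B_t) dt. Compute derivatives of f(x) = -2*sin(3*x)/3:
  f'(x)  = -2*cos(3*x)
  f''(x) = 6*sin(3*x)
Substitute x = B_t and multiply the f'' term by 1/2:
  drift     = (1/2) * (6*sin(3*x)) evaluated at B_t = 3*sin(3*B_t)
  diffusion = (-2*cos(3*x)) evaluated at B_t = -2*cos(3*B_t)
Therefore d(-2*sin(3*B_t)/3) = (3*sin(3*B_t)) dt + (-2*cos(3*B_t)) dB_t.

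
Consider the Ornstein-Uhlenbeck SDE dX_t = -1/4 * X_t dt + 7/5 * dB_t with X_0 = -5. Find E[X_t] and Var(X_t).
E[X_t] = -5*exp(-t/4); Var(X_t) = 98/25 - 98*exp(-t/2)/25

The OU SDE dX = -theta X dt + sigma dB admits the integrating factor exp(theta t): d(exp(theta t) X_t) = sigma exp(theta t) dB_t. Integrating from 0 to t:
  X_t = x_0 * exp(-theta t) + sigma * int_0^t exp(-theta (t-s)) dB_s.
The Itô integral has mean 0 and (by the Itô isometry) variance sigma^2 * int_0^t exp(-2 theta (t - s)) ds = sigma^2 * (1 - exp(-2 theta t)) / (2 theta).
With theta = 1/4, sigma = 7/5, x_0 = -5:
  E[X_t] = -5 * exp(-1/4 t) = -5*exp(-t/4)
  Var(X_t) = (7/5)^2 * (1 - exp(-2*1/4 t)) / (2 * 1/4) = 98/25 - 98*exp(-t/2)/25.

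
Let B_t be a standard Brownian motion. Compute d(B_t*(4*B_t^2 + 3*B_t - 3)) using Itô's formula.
d(B_t*(4*B_t^2 + 3*B_t - 3)) = (12*B_t + 3) dt + (12*B_t^2 + 6*B_t - 3) dB_t

Itô's formula for f(B_t) gives d f(B_t) = f'(B_t) dB_t + (1/2) f''(B_t) dt. Compute derivatives of f(x) = x*(4*x^2 + 3*x - 3):
  f'(x)  = 12*x^2 + 6*x - 3
  f''(x) = 24*x + 6
Substitute x = B_t and multiply the f'' term by 1/2:
  drift     = (1/2) * (24*x + 6) evaluated at B_t = 12*B_t + 3
  diffusion = (12*x^2 + 6*x - 3) evaluated at B_t = 12*B_t^2 + 6*B_t - 3
Therefore d(B_t*(4*B_t^2 + 3*B_t - 3)) = (12*B_t + 3) dt + (12*B_t^2 + 6*B_t - 3) dB_t.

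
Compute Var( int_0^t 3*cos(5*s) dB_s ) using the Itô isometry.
Var = 9*t/2 + 9*sin(10*t)/20

The Itô integral of a deterministic integrand f(s) has mean 0 because each increment f(s) * (B_{s+ds} - B_s) has mean 0. By the Itô isometry:
  Var( int_0^t f(s) dB_s ) = E[ (int_0^t f(s) dB_s)^2 ] = int_0^t f(s)^2 ds.
Here f(s) = 3*cos(5*s), so f(s)^2 = 9*cos(5*s)^2. Integrate:
  int_0^t (9*cos(5*s)^2) ds = 9*t/2 + 9*sin(10*t)/20.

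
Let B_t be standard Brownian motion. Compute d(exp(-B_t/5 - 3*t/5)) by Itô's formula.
d(exp(-B_t/5 - 3*t/5)) = (-29*exp(-B_t/5 - 3*t/5)/50) dt + (-exp(-B_t/5 - 3*t/5)/5) dB_t

Itô's formula for f(t, x): d f(t, B_t) = (f_t + (1/2) f_xx) dt + f_x dB_t. Compute partials of f(t, x) = exp(-3*t/5 - x/5):
  f_t(t,x)  = -3*exp(-3*t/5 - x/5)/5
  f_x(t,x)  = -exp(-3*t/5 - x/5)/5
  f_xx(t,x) = exp(-3*t/5 - x/5)/25
Assemble drift = f_t + (1/2) f_xx = -29*exp(-3*t/5 - x/5)/50 and diffusion = f_x = -exp(-3*t/5 - x/5)/5. Substituting x = B_t:
  d(exp(-B_t/5 - 3*t/5)) = (-29*exp(-B_t/5 - 3*t/5)/50) dt + (-exp(-B_t/5 - 3*t/5)/5) dB_t.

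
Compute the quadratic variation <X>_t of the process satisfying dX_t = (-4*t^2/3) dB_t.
<X>_t = 16*t^5/45

For an Itô process dX_t = a(t) dt + b(t) dB_t, the quadratic variation is <X>_t = int_0^t b(s)^2 ds (the drift term does not contribute). Here b(s) = -4*s^2/3, so
  b(s)^2 = 16*s^4/9.
Integrating from 0 to t:
  <X>_t = int_0^t (16*s^4/9) ds = 16*t^5/45.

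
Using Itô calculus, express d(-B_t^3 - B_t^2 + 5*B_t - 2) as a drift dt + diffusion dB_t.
d(-B_t^3 - B_t^2 + 5*B_t - 2) = (-3*B_t - 1) dt + (-3*B_t^2 - 2*B_t + 5) dB_t

Itô's formula for f(B_t) gives d f(B_t) = f'(B_t) dB_t + (1/2) f''(B_t) dt. Compute derivatives of f(x) = -x^3 - x^2 + 5*x - 2:
  f'(x)  = -3*x^2 - 2*x + 5
  f''(x) = -6*x - 2
Substitute x = B_t and multiply the f'' term by 1/2:
  drift     = (1/2) * (-6*x - 2) evaluated at B_t = -3*B_t - 1
  diffusion = (-3*x^2 - 2*x + 5) evaluated at B_t = -3*B_t^2 - 2*B_t + 5
Therefore d(-B_t^3 - B_t^2 + 5*B_t - 2) = (-3*B_t - 1) dt + (-3*B_t^2 - 2*B_t + 5) dB_t.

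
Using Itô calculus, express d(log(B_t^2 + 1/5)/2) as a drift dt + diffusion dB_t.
d(log(B_t^2 + 1/5)/2) = (5*(1 - 5*B_t^2)/(2*(5*B_t^2 + 1)^2)) dt + (5*B_t/(5*B_t^2 + 1)) dB_t

Itô's formula for f(B_t) gives d f(B_t) = f'(B_t) dB_t + (1/2) f''(B_t) dt. Compute derivatives of f(x) = log(x^2 + 1/5)/2:
  f'(x)  = 5*x/(5*x^2 + 1)
  f''(x) = 5*(1 - 5*x^2)/(5*x^2 + 1)^2
Substitute x = B_t and multiply the f'' term by 1/2:
  drift     = (1/2) * (5*(1 - 5*x^2)/(5*x^2 + 1)^2) evaluated at B_t = 5*(1 - 5*B_t^2)/(2*(5*B_t^2 + 1)^2)
  diffusion = (5*x/(5*x^2 + 1)) evaluated at B_t = 5*B_t/(5*B_t^2 + 1)
Therefore d(log(B_t^2 + 1/5)/2) = (5*(1 - 5*B_t^2)/(2*(5*B_t^2 + 1)^2)) dt + (5*B_t/(5*B_t^2 + 1)) dB_t.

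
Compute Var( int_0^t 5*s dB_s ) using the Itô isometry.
Var = 25*t^3/3

The Itô integral of a deterministic integrand f(s) has mean 0 because each increment f(s) * (B_{s+ds} - B_s) has mean 0. By the Itô isometry:
  Var( int_0^t f(s) dB_s ) = E[ (int_0^t f(s) dB_s)^2 ] = int_0^t f(s)^2 ds.
Here f(s) = 5*s, so f(s)^2 = 25*s^2. Integrate:
  int_0^t (25*s^2) ds = 25*t^3/3.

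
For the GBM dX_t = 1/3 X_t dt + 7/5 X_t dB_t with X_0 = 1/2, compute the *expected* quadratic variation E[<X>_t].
E[<X>_t] = 147*exp(197*t/75)/788 - 147/788

<X>_t = int_0^t ((7/5) * X_s)^2 ds. Taking expectation inside the integral: E[<X>_t] = (7/5)^2 * int_0^t E[X_s^2] ds. For GBM, E[X_s^2] = x_0^2 * exp((2 mu + sigma^2) s). Integrating:
  E[<X>_t] = (7/5)^2 * (1/2)^2 * (exp((2*(1/3) + (7/5)^2) t) - 1) / (2*(1/3) + (7/5)^2)
           = (7/5)^2 * (1/2)^2 * (exp((197/75) t) - 1) / (197/75) = 147*exp(197*t/75)/788 - 147/788.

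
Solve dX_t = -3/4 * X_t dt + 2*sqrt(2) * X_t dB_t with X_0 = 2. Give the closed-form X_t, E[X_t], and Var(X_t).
X_t = 2 * exp((-19/4) t + (2*sqrt(2)) B_t); E[X_t] = 2*exp(-3*t/4); Var(X_t) = (4*exp(8*t) - 4)*exp(-3*t/2)

For GBM dX = mu X dt + sigma X dB with X_0 = x_0, apply Itô to Y = log X: dY = (mu - sigma^2/2) dt + sigma dB, so Y_t = log(x_0) + (mu - sigma^2/2) t + sigma B_t and hence X_t = x_0 * exp((mu - sigma^2/2) t + sigma B_t).
With mu = -3/4, sigma = 2*sqrt(2), x_0 = 2, this gives:
  X_t = 2 * exp((-19/4) * t + (2*sqrt(2)) * B_t).
Since sigma*B_t ~ Normal(0, sigma^2 t), E[exp(sigma*B_t)] = exp(sigma^2 t / 2); so E[X_t] = x_0 * exp((mu - sigma^2/2) t) * exp(sigma^2 t / 2) = x_0 * exp(mu t) = 2*exp(-3*t/4).
Var(X_t) = E[X_t^2] - (E[X_t])^2 = x_0^2 * exp(2 mu t) * (exp(sigma^2 t) - 1) = (4*exp(8*t) - 4)*exp(-3*t/2).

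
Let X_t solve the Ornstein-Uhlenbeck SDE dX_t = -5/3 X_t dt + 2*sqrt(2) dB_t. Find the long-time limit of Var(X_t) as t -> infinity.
lim Var(X_t) = 12/5

The OU SDE dX = -theta X dt + sigma dB admits the integrating factor exp(theta t): d(exp(theta t) X_t) = sigma exp(theta t) dB_t. Integrating from 0 to t gives X_t = x_0 * exp(-theta t) + sigma * int_0^t exp(-theta (t-s)) dB_s for any initial x_0. The Itô integral has variance (by the Itô isometry) sigma^2 * int_0^t exp(-2 theta (t - s)) ds = sigma^2 * (1 - exp(-2 theta t)) / (2 theta), independent of x_0.
With theta = 5/3, sigma = 2*sqrt(2):
  Var(X_t) = (2*sqrt(2))^2 * (1 - exp(-2*5/3 t)) / (2 * 5/3) = 12/5 - 12*exp(-10*t/3)/5.
As t -> infinity, exp(-2*5/3 t) -> 0, so the stationary variance is sigma^2 / (2 theta) = 12/5.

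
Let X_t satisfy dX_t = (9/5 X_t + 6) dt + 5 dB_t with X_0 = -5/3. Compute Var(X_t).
Var(X_t) = 125*exp(18*t/5)/18 - 125/18

The variance V(t) = Var(X_t) satisfies V'(t) = 2 a V(t) + c^2 with V(0) = 0 (drift coefficient is linear in X, diffusion is constant). With a = 9/5, c = 5, the solution is
  V(t) = (c^2 / (2 a)) * (exp(2 a t) - 1)
       = (5^2 / (2*(9/5))) * (exp((18/5) t) - 1)
       = 125*exp(18*t/5)/18 - 125/18.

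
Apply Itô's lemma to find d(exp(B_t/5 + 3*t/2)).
d(exp(B_t/5 + 3*t/2)) = (38*exp(B_t/5 + 3*t/2)/25) dt + (exp(B_t/5 + 3*t/2)/5) dB_t

Itô's formula for f(t, x): d f(t, B_t) = (f_t + (1/2) f_xx) dt + f_x dB_t. Compute partials of f(t, x) = exp(3*t/2 + x/5):
  f_t(t,x)  = 3*exp(3*t/2 + x/5)/2
  f_x(t,x)  = exp(3*t/2 + x/5)/5
  f_xx(t,x) = exp(3*t/2 + x/5)/25
Assemble drift = f_t + (1/2) f_xx = 38*exp(3*t/2 + x/5)/25 and diffusion = f_x = exp(3*t/2 + x/5)/5. Substituting x = B_t:
  d(exp(B_t/5 + 3*t/2)) = (38*exp(B_t/5 + 3*t/2)/25) dt + (exp(B_t/5 + 3*t/2)/5) dB_t.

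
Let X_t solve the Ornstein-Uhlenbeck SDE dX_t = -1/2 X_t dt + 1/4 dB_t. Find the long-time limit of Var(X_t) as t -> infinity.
lim Var(X_t) = 1/16

The OU SDE dX = -theta X dt + sigma dB admits the integrating factor exp(theta t): d(exp(theta t) X_t) = sigma exp(theta t) dB_t. Integrating from 0 to t gives X_t = x_0 * exp(-theta t) + sigma * int_0^t exp(-theta (t-s)) dB_s for any initial x_0. The Itô integral has variance (by the Itô isometry) sigma^2 * int_0^t exp(-2 theta (t - s)) ds = sigma^2 * (1 - exp(-2 theta t)) / (2 theta), independent of x_0.
With theta = 1/2, sigma = 1/4:
  Var(X_t) = (1/4)^2 * (1 - exp(-2*1/2 t)) / (2 * 1/2) = (exp(t) - 1)*exp(-t)/16.
As t -> infinity, exp(-2*1/2 t) -> 0, so the stationary variance is sigma^2 / (2 theta) = 1/16.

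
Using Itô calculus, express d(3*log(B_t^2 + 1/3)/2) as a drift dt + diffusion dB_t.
d(3*log(B_t^2 + 1/3)/2) = (9*(1 - 3*B_t^2)/(2*(3*B_t^2 + 1)^2)) dt + (9*B_t/(3*B_t^2 + 1)) dB_t

Itô's formula for f(B_t) gives d f(B_t) = f'(B_t) dB_t + (1/2) f''(B_t) dt. Compute derivatives of f(x) = 3*log(x^2 + 1/3)/2:
  f'(x)  = 9*x/(3*x^2 + 1)
  f''(x) = 9*(1 - 3*x^2)/(3*x^2 + 1)^2
Substitute x = B_t and multiply the f'' term by 1/2:
  drift     = (1/2) * (9*(1 - 3*x^2)/(3*x^2 + 1)^2) evaluated at B_t = 9*(1 - 3*B_t^2)/(2*(3*B_t^2 + 1)^2)
  diffusion = (9*x/(3*x^2 + 1)) evaluated at B_t = 9*B_t/(3*B_t^2 + 1)
Therefore d(3*log(B_t^2 + 1/3)/2) = (9*(1 - 3*B_t^2)/(2*(3*B_t^2 + 1)^2)) dt + (9*B_t/(3*B_t^2 + 1)) dB_t.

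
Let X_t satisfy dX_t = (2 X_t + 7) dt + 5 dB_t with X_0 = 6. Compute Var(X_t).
Var(X_t) = 25*exp(4*t)/4 - 25/4

The variance V(t) = Var(X_t) satisfies V'(t) = 2 a V(t) + c^2 with V(0) = 0 (drift coefficient is linear in X, diffusion is constant). With a = 2, c = 5, the solution is
  V(t) = (c^2 / (2 a)) * (exp(2 a t) - 1)
       = (5^2 / (2*2)) * (exp(4 t) - 1)
       = 25*exp(4*t)/4 - 25/4.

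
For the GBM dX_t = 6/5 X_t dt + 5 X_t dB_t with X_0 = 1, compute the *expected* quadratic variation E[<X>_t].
E[<X>_t] = 125*exp(137*t/5)/137 - 125/137

<X>_t = int_0^t (5 * X_s)^2 ds. Taking expectation inside the integral: E[<X>_t] = 5^2 * int_0^t E[X_s^2] ds. For GBM, E[X_s^2] = x_0^2 * exp((2 mu + sigma^2) s). Integrating:
  E[<X>_t] = 5^2 * 1^2 * (exp((2*(6/5) + 5^2) t) - 1) / (2*(6/5) + 5^2)
           = 5^2 * 1^2 * (exp((137/5) t) - 1) / (137/5) = 125*exp(137*t/5)/137 - 125/137.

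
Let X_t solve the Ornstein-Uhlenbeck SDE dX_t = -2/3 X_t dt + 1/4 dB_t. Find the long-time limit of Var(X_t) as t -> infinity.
lim Var(X_t) = 3/64

The OU SDE dX = -theta X dt + sigma dB admits the integrating factor exp(theta t): d(exp(theta t) X_t) = sigma exp(theta t) dB_t. Integrating from 0 to t gives X_t = x_0 * exp(-theta t) + sigma * int_0^t exp(-theta (t-s)) dB_s for any initial x_0. The Itô integral has variance (by the Itô isometry) sigma^2 * int_0^t exp(-2 theta (t - s)) ds = sigma^2 * (1 - exp(-2 theta t)) / (2 theta), independent of x_0.
With theta = 2/3, sigma = 1/4:
  Var(X_t) = (1/4)^2 * (1 - exp(-2*2/3 t)) / (2 * 2/3) = 3/64 - 3*exp(-4*t/3)/64.
As t -> infinity, exp(-2*2/3 t) -> 0, so the stationary variance is sigma^2 / (2 theta) = 3/64.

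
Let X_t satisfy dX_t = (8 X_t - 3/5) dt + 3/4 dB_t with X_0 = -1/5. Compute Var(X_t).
Var(X_t) = 9*exp(16*t)/256 - 9/256

The variance V(t) = Var(X_t) satisfies V'(t) = 2 a V(t) + c^2 with V(0) = 0 (drift coefficient is linear in X, diffusion is constant). With a = 8, c = 3/4, the solution is
  V(t) = (c^2 / (2 a)) * (exp(2 a t) - 1)
       = ((3/4)^2 / (2*8)) * (exp(16 t) - 1)
       = 9*exp(16*t)/256 - 9/256.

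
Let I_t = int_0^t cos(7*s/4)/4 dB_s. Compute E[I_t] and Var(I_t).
E[I_t] = 0; Var(I_t) = t/32 + sin(7*t/2)/112

The Itô integral of a deterministic integrand f(s) has mean 0 because each increment f(s) * (B_{s+ds} - B_s) has mean 0. By the Itô isometry:
  Var( int_0^t f(s) dB_s ) = E[ (int_0^t f(s) dB_s)^2 ] = int_0^t f(s)^2 ds.
Here f(s) = cos(7*s/4)/4, so f(s)^2 = cos(7*s/4)^2/16. Integrate:
  int_0^t (cos(7*s/4)^2/16) ds = t/32 + sin(7*t/2)/112.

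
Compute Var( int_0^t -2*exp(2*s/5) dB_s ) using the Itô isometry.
Var = 5*exp(4*t/5) - 5

The Itô integral of a deterministic integrand f(s) has mean 0 because each increment f(s) * (B_{s+ds} - B_s) has mean 0. By the Itô isometry:
  Var( int_0^t f(s) dB_s ) = E[ (int_0^t f(s) dB_s)^2 ] = int_0^t f(s)^2 ds.
Here f(s) = -2*exp(2*s/5), so f(s)^2 = 4*exp(4*s/5). Integrate:
  int_0^t (4*exp(4*s/5)) ds = 5*exp(4*t/5) - 5.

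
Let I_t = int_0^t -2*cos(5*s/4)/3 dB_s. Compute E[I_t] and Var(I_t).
E[I_t] = 0; Var(I_t) = 2*t/9 + 4*sin(5*t/2)/45

The Itô integral of a deterministic integrand f(s) has mean 0 because each increment f(s) * (B_{s+ds} - B_s) has mean 0. By the Itô isometry:
  Var( int_0^t f(s) dB_s ) = E[ (int_0^t f(s) dB_s)^2 ] = int_0^t f(s)^2 ds.
Here f(s) = -2*cos(5*s/4)/3, so f(s)^2 = 4*cos(5*s/4)^2/9. Integrate:
  int_0^t (4*cos(5*s/4)^2/9) ds = 2*t/9 + 4*sin(5*t/2)/45.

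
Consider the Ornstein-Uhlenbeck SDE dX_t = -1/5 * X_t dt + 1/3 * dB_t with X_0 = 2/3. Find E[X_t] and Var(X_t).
E[X_t] = 2*exp(-t/5)/3; Var(X_t) = 5/18 - 5*exp(-2*t/5)/18

The OU SDE dX = -theta X dt + sigma dB admits the integrating factor exp(theta t): d(exp(theta t) X_t) = sigma exp(theta t) dB_t. Integrating from 0 to t:
  X_t = x_0 * exp(-theta t) + sigma * int_0^t exp(-theta (t-s)) dB_s.
The Itô integral has mean 0 and (by the Itô isometry) variance sigma^2 * int_0^t exp(-2 theta (t - s)) ds = sigma^2 * (1 - exp(-2 theta t)) / (2 theta).
With theta = 1/5, sigma = 1/3, x_0 = 2/3:
  E[X_t] = 2/3 * exp(-1/5 t) = 2*exp(-t/5)/3
  Var(X_t) = (1/3)^2 * (1 - exp(-2*1/5 t)) / (2 * 1/5) = 5/18 - 5*exp(-2*t/5)/18.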